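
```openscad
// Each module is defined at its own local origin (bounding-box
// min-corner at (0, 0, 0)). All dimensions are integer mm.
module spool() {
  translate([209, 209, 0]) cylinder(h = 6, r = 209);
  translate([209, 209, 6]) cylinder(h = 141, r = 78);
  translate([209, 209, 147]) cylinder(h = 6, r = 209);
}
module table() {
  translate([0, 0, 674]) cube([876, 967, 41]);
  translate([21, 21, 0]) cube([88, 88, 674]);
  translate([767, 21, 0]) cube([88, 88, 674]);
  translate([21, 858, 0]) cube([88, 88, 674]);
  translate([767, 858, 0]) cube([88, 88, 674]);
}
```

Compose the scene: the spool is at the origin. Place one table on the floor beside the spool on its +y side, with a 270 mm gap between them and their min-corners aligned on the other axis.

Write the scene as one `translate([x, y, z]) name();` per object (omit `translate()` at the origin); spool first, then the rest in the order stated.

spool();
translate([0, 688, 0]) table();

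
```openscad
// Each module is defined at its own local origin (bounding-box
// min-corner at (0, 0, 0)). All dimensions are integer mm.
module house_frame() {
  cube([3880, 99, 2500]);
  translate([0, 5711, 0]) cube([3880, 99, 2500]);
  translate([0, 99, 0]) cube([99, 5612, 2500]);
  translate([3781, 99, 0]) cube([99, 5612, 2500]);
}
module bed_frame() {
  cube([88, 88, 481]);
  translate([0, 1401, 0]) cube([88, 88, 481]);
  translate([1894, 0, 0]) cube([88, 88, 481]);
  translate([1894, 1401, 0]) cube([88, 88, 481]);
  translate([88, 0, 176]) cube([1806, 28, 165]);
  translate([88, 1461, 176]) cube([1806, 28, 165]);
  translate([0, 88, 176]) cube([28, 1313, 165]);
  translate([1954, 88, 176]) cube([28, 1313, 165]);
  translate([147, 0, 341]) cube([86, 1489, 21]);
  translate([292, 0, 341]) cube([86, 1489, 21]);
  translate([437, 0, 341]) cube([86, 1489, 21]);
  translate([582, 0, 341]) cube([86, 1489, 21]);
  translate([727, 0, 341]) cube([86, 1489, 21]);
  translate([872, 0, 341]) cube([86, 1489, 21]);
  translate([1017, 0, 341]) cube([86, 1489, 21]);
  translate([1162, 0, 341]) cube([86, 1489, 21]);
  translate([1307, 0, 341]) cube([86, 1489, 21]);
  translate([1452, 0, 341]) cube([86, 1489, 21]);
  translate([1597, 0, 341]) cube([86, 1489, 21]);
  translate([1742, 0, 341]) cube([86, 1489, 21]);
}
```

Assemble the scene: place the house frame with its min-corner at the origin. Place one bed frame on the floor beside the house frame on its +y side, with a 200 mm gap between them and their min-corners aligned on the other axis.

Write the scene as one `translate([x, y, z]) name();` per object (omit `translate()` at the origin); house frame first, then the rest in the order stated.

house_frame();
translate([0, 6010, 0]) bed_frame();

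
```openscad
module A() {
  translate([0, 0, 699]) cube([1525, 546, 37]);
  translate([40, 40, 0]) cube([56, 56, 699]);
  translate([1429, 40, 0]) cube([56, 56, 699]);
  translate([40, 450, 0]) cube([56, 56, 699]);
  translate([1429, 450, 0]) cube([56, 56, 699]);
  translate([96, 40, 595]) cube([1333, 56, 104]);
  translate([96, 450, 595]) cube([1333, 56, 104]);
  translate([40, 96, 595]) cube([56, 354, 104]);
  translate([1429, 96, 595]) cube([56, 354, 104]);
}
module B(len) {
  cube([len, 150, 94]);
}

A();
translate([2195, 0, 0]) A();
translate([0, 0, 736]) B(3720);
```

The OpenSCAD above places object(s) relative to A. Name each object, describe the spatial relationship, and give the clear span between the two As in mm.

Second table starts at x = 2195; first ends at x = 1525; clear span = 2195 − 1525 = 670 mm.

A is a table. B is a beam. A beam spans the tops of two tables. The clear span between the two tables is 670 mm.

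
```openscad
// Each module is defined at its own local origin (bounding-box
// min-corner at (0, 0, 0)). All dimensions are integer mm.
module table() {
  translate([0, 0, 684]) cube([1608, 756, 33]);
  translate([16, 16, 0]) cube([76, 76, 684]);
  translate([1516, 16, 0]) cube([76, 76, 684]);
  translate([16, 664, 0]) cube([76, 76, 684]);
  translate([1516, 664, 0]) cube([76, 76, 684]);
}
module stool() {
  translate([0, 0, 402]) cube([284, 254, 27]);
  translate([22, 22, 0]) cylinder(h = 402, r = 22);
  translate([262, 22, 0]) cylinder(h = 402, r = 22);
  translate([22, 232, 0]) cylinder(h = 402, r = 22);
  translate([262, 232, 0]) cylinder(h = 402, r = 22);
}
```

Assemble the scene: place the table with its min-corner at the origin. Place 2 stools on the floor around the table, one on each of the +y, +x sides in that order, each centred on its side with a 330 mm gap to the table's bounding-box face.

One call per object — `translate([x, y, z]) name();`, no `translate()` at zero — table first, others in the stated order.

table();
translate([662, 1086, 0]) stool();
translate([1938, 251, 0]) stool();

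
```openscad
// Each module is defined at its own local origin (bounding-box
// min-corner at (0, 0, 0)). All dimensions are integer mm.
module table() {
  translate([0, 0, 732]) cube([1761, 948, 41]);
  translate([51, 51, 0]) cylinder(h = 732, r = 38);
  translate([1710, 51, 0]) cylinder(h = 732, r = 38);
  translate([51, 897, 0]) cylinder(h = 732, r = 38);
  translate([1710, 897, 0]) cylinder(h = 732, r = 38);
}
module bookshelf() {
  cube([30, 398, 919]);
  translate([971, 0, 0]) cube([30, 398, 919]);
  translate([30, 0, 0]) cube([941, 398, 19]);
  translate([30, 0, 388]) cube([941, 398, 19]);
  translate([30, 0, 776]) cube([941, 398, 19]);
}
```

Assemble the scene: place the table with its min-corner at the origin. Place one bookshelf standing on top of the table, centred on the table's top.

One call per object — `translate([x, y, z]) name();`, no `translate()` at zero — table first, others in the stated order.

table();
translate([380, 275, 773]) bookshelf();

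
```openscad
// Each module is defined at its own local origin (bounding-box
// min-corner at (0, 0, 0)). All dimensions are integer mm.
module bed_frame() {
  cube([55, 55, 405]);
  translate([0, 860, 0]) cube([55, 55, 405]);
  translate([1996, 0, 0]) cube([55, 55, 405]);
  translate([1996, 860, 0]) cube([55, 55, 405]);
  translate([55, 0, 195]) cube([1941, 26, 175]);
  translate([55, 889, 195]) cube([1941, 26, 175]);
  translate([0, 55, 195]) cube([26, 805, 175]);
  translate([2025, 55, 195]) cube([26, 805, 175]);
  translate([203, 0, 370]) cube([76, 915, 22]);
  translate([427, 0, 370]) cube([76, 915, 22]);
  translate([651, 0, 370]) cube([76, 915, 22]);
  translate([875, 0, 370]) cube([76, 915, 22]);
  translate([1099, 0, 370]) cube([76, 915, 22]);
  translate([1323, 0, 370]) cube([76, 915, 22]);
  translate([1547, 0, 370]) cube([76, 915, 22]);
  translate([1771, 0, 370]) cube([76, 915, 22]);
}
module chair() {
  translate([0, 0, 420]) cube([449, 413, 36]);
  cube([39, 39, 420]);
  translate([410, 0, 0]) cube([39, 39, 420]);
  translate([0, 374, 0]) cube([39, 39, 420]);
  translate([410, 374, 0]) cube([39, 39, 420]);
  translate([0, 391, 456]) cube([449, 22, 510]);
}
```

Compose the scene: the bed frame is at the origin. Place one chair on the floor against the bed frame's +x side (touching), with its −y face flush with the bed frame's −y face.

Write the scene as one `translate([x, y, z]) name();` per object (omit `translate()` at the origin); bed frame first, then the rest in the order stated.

bed_frame();
translate([2051, 0, 0]) chair();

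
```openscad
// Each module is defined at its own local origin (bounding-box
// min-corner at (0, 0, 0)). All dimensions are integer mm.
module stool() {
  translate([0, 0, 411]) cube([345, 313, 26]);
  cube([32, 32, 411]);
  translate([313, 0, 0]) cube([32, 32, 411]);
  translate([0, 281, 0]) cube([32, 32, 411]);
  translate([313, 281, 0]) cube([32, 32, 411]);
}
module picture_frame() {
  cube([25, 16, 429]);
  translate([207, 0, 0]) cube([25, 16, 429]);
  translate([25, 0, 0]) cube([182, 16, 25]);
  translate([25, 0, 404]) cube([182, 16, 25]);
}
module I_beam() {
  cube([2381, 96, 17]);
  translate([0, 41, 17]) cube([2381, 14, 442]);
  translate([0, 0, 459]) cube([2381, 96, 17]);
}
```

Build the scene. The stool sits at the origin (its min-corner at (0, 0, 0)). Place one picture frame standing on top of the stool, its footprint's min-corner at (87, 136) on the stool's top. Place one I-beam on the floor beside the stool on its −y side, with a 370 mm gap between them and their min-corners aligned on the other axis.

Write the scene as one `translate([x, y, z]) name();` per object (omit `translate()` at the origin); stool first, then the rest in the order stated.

stool();
translate([87, 136, 437]) picture_frame();
translate([0, -466, 0]) I_beam();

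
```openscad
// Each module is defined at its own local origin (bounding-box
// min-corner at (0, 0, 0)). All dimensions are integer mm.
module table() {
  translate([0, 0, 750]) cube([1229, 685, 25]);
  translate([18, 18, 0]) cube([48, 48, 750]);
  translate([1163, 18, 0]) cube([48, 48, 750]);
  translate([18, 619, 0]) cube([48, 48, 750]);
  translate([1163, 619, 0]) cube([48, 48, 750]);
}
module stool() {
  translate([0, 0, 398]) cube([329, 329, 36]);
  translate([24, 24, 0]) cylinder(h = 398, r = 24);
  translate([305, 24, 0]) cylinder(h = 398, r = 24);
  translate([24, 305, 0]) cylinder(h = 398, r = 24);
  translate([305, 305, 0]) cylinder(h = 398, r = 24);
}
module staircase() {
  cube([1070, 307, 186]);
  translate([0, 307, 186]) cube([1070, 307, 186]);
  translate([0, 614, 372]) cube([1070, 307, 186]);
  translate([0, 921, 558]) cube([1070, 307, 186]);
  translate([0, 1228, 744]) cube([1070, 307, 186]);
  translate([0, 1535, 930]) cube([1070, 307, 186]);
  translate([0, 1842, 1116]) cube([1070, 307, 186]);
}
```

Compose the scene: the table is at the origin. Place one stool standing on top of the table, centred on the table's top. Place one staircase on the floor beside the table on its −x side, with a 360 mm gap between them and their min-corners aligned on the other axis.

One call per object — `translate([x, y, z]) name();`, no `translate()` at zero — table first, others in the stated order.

table();
translate([450, 178, 775]) stool();
translate([-1430, 0, 0]) staircase();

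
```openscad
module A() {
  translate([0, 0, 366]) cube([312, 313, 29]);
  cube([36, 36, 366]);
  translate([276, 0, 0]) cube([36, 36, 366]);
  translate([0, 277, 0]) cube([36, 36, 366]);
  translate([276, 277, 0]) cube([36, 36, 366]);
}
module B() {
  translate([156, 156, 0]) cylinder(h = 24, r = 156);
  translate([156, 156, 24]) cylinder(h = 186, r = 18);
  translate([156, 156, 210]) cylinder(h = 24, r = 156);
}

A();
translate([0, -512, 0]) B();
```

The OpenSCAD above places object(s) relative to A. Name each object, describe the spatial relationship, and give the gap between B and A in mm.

The spool's nearest face is 200 mm from the stool's −y face.

A is a stool. B is a spool. The spool is on the floor beside the stool on its −y side. The gap between the spool and the stool is 200 mm.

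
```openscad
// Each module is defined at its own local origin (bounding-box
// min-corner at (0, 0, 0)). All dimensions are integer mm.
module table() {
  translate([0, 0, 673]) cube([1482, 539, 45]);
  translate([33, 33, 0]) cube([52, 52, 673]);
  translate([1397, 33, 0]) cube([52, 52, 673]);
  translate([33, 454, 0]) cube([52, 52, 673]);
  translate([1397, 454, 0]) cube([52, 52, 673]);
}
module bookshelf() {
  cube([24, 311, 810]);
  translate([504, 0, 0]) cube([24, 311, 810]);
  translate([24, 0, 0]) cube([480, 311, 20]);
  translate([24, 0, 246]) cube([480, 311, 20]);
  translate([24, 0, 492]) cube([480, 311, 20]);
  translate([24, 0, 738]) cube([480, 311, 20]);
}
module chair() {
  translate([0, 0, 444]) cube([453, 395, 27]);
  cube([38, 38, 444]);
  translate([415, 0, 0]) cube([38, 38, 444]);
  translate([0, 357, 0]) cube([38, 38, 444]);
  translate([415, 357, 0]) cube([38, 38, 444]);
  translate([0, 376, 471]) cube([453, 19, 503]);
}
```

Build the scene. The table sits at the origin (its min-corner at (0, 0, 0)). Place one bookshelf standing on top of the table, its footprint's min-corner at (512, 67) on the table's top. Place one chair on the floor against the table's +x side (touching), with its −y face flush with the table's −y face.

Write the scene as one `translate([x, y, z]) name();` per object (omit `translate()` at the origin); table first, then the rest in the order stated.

table();
translate([512, 67, 718]) bookshelf();
translate([1482, 0, 0]) chair();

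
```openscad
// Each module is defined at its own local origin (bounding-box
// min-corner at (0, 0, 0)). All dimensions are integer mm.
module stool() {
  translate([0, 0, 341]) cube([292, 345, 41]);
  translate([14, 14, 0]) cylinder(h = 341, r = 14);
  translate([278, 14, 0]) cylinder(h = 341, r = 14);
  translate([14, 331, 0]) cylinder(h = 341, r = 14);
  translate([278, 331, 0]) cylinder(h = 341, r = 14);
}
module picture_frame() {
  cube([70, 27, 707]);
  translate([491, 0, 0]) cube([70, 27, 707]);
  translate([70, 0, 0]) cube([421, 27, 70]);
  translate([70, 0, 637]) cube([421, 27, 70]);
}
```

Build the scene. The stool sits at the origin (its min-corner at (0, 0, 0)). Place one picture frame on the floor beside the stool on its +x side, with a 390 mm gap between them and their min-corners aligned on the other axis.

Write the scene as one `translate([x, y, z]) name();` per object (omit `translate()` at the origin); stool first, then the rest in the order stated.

stool();
translate([682, 0, 0]) picture_frame();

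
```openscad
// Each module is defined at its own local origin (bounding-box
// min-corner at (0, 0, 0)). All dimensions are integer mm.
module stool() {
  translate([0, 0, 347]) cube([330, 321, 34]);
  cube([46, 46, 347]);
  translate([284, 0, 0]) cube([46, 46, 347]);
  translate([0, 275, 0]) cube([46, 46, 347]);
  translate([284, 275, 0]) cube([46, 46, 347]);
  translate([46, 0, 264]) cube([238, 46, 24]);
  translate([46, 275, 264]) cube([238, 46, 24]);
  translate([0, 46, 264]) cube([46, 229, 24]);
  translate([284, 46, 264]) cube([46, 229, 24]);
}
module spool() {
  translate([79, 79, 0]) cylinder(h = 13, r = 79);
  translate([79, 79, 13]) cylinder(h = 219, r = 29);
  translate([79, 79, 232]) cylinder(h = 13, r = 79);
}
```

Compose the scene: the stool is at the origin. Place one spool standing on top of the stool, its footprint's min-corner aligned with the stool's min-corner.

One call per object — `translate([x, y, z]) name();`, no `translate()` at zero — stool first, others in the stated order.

stool();
translate([0, 0, 381]) spool();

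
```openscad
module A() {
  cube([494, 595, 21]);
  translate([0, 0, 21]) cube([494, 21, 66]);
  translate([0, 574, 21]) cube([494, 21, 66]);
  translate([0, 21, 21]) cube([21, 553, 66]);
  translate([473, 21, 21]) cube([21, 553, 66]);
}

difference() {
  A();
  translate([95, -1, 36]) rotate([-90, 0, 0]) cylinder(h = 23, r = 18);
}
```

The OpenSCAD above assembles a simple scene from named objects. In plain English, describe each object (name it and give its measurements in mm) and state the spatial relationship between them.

A is an open-topped rectangular box: outside dimensions 494×595×87 mm, with a uniform wall and base thickness of 21 mm. The base is a full 494×595 slab on the floor; four walls sit on top of the base. The front and back walls (the −y and +y sides) span the full width; the two side walls fit between them.

The open box has a circular hole of radius 18 mm through its front wall, centred at (x = 95, z = 36).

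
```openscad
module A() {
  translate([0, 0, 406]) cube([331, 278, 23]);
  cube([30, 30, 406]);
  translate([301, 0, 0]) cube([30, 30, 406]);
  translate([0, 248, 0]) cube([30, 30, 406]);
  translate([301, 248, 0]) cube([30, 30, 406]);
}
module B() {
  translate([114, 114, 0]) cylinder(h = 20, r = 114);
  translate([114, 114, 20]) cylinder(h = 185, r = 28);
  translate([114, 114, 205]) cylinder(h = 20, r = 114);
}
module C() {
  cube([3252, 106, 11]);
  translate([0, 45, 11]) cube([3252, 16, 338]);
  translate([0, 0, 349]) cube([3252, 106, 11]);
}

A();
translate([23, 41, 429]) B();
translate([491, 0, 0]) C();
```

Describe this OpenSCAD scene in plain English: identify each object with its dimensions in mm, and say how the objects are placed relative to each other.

A is a simple wooden stool: a rectangular seat 331 mm (x) by 278 mm (y), 23 mm thick, top face at z = 429 mm, on four square legs, each 30×30 mm in cross-section. The legs rest on z = 0, each flush with a corner of the seat.

B is a spool: two coaxial disc flanges of radius 114 mm and thickness 20 mm, joined by a core cylinder of radius 28 mm and height 185 mm. The lower flange rests on z = 0 and the three cylinders share a vertical axis.

C is an I-beam lying along x, 3252 mm long. Overall section height 360 mm. Two flanges 106 mm wide (y) and 11 mm thick, one on the floor and one at the top; a web 16 mm thick runs between them, centred on the flange width.

The spool is on top of the stool. The I-beam is on the floor beside the stool on its +x side.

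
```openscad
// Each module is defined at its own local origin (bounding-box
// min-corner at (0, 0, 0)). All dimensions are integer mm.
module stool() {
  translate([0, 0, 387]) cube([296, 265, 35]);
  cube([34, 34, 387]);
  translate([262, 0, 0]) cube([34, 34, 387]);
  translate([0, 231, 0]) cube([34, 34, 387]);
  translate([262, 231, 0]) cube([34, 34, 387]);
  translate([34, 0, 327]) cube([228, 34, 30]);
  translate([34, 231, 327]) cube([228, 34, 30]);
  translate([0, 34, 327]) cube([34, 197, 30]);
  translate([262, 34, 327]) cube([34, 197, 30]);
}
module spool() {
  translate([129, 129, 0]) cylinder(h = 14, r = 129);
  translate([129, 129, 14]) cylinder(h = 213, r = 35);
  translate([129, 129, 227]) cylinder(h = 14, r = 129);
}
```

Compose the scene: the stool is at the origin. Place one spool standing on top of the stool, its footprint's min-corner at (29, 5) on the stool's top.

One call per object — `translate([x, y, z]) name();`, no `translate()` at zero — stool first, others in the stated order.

stool();
translate([29, 5, 422]) spool();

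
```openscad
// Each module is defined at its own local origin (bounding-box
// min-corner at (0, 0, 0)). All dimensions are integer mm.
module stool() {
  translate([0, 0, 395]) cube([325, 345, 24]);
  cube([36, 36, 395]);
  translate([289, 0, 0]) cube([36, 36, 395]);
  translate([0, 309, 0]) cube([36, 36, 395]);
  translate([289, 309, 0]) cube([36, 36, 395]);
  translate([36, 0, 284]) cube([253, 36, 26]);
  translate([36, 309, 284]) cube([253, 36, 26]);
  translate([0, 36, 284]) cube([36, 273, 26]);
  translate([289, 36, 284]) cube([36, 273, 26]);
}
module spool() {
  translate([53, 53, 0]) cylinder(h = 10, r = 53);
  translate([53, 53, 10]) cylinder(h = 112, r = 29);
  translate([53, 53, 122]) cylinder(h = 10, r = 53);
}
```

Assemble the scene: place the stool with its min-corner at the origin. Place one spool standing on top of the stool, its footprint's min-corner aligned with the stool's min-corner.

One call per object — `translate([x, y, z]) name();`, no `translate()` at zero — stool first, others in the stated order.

stool();
translate([0, 0, 419]) spool();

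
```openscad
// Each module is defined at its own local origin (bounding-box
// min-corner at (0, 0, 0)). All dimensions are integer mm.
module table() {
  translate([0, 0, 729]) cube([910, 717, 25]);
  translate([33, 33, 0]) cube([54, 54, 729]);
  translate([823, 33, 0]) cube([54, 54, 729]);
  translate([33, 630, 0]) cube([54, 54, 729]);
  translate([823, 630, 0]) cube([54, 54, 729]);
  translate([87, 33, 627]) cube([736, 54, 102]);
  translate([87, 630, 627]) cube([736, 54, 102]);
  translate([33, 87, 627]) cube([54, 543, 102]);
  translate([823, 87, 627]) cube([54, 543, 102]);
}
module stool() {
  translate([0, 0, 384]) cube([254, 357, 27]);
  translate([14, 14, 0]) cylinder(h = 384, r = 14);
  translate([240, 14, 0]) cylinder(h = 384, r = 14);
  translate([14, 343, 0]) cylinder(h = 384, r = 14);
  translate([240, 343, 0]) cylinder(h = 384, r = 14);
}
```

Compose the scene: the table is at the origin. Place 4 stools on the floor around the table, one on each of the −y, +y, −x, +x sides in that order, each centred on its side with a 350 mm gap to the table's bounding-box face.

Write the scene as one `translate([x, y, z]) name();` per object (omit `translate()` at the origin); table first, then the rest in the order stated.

table();
translate([328, -707, 0]) stool();
translate([328, 1067, 0]) stool();
translate([-604, 180, 0]) stool();
translate([1260, 180, 0]) stool();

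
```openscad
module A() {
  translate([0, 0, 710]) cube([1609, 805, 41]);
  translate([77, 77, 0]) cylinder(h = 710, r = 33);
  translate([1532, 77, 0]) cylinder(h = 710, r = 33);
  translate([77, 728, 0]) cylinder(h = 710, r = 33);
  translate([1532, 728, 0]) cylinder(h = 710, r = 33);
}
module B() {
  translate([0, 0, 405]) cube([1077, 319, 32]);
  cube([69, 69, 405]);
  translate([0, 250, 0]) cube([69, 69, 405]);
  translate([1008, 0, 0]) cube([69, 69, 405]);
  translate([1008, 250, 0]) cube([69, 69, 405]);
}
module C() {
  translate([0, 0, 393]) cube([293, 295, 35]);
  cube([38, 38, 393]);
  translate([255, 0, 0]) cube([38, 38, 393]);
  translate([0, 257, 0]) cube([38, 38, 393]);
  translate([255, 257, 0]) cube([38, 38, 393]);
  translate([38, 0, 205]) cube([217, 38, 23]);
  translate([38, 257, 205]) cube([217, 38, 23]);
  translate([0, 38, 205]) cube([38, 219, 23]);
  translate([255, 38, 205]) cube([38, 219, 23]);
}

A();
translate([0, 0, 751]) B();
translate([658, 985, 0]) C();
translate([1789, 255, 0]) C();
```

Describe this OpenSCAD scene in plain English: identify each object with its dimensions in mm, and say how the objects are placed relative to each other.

A is a table: top 1609 mm (x) × 805 mm (y), 41 mm thick, upper face at z = 751 mm, on four round legs of 66 mm diameter, each leg's bounding box inset 44 mm from the nearest pair of top edges, running from z = 0 to the bottom of the top.

B is a bench: a 1077×319 mm seat slab, 32 mm thick, top at z = 437 mm, on four 69×69 mm square legs flush with the seat corners and standing on z = 0.

C is a simple wooden stool: a rectangular seat 293 mm (x) by 295 mm (y), 35 mm thick, top face at z = 428 mm, on four square legs, each 38×38 mm in cross-section. The legs rest on z = 0, each flush with a corner of the seat. Four stretchers, 38 mm wide and 23 mm tall, connect adjacent legs with their undersides at z = 205 mm, each running between the inner faces of the legs it joins and aligned with the legs' outer faces on the other axis.

The bench is on top of the table. Two stools sit around the table at the +y, +x sides.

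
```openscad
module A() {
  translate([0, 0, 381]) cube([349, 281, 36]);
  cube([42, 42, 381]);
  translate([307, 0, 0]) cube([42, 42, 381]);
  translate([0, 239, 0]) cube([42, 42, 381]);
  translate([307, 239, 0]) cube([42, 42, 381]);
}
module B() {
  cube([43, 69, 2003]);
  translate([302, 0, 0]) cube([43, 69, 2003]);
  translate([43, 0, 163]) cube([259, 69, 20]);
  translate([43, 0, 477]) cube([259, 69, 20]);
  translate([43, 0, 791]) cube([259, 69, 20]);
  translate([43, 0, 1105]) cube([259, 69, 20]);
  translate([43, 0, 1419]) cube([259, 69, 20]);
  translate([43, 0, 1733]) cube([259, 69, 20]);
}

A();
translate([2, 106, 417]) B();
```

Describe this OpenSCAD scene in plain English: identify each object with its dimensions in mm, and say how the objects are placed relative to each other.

A is a simple wooden stool: a rectangular seat 349 mm (x) by 281 mm (y), 36 mm thick, top face at z = 417 mm, on four square legs, each 42×42 mm in cross-section. The legs rest on z = 0, each flush with a corner of the seat.

B is a wooden ladder with two side rails of 43×69 mm section and 2003 mm height, set 345 mm apart overall. Between them run 6 rectangular rungs (69 mm deep, 20 mm thick), front faces flush with the rails' −y face. The bottom of the first rung is 163 mm above the floor and each subsequent rung is 314 mm higher than the one below.

The ladder is on top of the stool, centred.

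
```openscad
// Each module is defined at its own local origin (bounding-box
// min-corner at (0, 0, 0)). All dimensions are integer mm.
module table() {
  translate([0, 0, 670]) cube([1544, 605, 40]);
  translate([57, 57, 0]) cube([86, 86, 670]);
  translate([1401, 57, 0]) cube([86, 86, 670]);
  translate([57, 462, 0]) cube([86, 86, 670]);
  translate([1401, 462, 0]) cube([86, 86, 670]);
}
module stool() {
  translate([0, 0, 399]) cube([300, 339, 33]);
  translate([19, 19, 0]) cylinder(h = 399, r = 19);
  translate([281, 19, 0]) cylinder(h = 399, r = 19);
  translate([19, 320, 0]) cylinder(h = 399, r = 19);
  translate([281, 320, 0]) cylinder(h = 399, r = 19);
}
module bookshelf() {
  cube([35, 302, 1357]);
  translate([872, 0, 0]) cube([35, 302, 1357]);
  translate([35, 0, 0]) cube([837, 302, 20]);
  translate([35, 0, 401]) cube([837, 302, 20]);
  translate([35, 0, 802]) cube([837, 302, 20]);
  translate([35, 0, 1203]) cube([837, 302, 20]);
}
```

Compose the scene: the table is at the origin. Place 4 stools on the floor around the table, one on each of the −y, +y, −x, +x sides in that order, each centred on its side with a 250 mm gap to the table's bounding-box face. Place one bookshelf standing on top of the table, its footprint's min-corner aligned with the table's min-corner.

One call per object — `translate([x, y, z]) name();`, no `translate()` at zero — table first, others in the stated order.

table();
translate([622, -589, 0]) stool();
translate([622, 855, 0]) stool();
translate([-550, 133, 0]) stool();
translate([1794, 133, 0]) stool();
translate([0, 0, 710]) bookshelf();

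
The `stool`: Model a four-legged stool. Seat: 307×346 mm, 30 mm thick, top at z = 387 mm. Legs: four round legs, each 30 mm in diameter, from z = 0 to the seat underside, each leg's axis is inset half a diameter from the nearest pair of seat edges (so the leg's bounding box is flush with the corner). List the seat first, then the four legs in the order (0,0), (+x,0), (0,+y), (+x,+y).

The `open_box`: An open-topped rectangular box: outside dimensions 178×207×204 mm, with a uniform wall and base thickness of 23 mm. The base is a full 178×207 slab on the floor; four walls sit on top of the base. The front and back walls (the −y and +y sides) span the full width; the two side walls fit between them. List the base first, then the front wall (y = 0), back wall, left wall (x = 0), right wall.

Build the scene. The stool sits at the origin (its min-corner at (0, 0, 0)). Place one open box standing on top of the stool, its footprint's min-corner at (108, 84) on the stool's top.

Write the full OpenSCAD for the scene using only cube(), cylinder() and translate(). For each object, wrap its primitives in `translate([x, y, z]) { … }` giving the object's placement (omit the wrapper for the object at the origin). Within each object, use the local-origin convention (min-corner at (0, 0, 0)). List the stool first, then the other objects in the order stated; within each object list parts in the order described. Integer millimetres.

translate([0, 0, 357]) cube([307, 346, 30]);
translate([15, 15, 0]) cylinder(h = 357, r = 15);
translate([292, 15, 0]) cylinder(h = 357, r = 15);
translate([15, 331, 0]) cylinder(h = 357, r = 15);
translate([292, 331, 0]) cylinder(h = 357, r = 15);
translate([108, 84, 387]) {
  cube([178, 207, 23]);
  translate([0, 0, 23]) cube([178, 23, 181]);
  translate([0, 184, 23]) cube([178, 23, 181]);
  translate([0, 23, 23]) cube([23, 161, 181]);
  translate([155, 23, 23]) cube([23, 161, 181]);
}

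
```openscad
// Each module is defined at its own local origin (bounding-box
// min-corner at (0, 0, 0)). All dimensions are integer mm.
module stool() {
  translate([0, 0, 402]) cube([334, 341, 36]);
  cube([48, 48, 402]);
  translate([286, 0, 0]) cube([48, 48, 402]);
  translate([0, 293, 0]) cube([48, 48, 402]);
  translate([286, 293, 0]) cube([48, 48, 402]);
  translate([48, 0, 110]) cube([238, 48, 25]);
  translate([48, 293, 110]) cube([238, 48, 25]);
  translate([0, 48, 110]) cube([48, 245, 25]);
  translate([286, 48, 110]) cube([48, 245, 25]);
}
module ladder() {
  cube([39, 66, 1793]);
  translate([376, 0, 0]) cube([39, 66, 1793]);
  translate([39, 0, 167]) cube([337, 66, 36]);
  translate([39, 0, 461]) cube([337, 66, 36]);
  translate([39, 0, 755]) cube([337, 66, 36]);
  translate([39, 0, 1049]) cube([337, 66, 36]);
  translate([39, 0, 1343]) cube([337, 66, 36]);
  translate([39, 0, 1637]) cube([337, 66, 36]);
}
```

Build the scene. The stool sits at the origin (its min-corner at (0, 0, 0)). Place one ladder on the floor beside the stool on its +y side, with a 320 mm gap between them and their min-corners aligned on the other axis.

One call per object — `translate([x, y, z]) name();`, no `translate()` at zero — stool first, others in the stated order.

stool();
translate([0, 661, 0]) ladder();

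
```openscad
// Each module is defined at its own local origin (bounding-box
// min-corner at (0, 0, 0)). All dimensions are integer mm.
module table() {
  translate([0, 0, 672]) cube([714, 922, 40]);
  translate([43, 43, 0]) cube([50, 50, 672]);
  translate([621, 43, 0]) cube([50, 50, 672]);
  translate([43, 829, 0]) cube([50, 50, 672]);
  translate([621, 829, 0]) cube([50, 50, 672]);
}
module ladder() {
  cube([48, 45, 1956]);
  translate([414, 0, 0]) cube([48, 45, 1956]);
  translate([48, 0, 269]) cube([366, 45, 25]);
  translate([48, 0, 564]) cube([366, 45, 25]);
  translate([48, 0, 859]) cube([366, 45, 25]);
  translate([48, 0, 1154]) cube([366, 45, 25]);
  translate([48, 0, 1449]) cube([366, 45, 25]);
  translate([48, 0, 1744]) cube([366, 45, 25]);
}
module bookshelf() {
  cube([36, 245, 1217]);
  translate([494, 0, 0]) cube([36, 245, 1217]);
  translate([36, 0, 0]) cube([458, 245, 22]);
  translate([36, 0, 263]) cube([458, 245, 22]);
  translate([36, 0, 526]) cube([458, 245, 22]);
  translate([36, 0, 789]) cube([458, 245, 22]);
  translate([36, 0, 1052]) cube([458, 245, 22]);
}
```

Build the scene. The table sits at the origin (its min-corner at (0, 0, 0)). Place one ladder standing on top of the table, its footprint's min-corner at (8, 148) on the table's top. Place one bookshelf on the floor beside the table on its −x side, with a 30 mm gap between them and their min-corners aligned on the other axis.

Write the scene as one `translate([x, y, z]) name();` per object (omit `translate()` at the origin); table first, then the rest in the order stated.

table();
translate([8, 148, 712]) ladder();
translate([-560, 0, 0]) bookshelf();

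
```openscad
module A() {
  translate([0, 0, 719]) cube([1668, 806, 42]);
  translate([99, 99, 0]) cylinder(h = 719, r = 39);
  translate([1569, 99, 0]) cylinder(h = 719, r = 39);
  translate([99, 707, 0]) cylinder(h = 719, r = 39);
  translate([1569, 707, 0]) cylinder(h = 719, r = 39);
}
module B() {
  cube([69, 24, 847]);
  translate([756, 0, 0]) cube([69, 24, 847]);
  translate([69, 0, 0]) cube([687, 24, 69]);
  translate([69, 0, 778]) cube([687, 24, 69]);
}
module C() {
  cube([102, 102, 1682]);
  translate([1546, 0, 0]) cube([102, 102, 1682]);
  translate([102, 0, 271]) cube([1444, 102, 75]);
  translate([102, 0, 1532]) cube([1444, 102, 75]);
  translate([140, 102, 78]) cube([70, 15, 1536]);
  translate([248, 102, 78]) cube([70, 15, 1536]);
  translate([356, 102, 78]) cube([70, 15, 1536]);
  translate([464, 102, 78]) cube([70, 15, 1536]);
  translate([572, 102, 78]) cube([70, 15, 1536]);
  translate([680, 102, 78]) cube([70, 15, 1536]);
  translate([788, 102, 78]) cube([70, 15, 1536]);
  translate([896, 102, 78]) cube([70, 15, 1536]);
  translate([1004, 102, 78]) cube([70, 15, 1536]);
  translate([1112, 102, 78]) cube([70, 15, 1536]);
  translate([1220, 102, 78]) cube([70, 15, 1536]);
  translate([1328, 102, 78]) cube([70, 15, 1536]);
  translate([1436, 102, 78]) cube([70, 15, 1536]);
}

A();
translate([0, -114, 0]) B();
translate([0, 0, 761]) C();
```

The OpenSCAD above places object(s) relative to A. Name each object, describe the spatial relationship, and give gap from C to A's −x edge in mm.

A is a table. B is a picture frame. C is a fence section. The picture frame is on the floor beside the table on its −y side. The fence section is on top of the table. The gap from the fence section to the table's −x edge is 0 mm.

The fence section's min-x is at 0; the table's min-x is 0; gap = 0 mm.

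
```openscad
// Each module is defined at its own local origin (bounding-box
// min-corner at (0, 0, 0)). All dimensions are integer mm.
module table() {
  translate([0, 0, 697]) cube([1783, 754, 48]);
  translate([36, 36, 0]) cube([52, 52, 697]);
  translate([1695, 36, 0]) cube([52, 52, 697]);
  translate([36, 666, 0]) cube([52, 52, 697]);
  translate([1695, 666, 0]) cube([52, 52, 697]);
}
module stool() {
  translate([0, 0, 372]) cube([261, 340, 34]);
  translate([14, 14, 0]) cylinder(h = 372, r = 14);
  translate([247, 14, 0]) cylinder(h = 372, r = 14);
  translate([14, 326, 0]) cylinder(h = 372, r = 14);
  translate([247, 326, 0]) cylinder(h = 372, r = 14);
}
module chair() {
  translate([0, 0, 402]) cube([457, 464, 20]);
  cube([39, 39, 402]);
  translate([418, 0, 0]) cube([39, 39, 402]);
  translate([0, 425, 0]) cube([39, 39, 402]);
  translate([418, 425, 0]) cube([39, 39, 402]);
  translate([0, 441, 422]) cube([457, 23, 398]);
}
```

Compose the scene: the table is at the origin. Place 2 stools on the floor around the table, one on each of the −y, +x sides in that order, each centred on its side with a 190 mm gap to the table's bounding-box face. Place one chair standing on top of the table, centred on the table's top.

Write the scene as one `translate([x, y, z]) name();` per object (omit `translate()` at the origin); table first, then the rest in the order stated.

table();
translate([761, -530, 0]) stool();
translate([1973, 207, 0]) stool();
translate([663, 145, 745]) chair();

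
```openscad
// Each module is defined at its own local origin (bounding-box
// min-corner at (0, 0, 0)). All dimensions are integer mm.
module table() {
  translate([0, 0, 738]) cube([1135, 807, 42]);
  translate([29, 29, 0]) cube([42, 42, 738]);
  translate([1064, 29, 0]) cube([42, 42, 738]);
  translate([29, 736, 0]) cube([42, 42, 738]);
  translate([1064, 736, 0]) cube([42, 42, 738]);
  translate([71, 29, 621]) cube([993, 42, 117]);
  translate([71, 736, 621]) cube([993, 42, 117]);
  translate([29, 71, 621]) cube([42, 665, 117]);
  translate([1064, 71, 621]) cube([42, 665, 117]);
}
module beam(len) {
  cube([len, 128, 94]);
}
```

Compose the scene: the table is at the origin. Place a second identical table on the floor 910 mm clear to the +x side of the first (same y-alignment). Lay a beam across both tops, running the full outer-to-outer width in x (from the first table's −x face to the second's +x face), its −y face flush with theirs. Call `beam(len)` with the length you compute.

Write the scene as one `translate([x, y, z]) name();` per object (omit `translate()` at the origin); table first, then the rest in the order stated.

table();
translate([2045, 0, 0]) table();
translate([0, 0, 780]) beam(3180);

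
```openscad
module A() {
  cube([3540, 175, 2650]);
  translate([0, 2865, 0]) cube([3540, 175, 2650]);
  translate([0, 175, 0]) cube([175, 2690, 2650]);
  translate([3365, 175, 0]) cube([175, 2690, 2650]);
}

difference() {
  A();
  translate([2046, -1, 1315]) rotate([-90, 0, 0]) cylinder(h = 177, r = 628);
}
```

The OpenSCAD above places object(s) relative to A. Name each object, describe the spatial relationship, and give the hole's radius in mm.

The subtracted cylinder has r = 628 mm.

A is a house frame. The house frame has a circular hole through its front wall. The hole's radius is 628 mm.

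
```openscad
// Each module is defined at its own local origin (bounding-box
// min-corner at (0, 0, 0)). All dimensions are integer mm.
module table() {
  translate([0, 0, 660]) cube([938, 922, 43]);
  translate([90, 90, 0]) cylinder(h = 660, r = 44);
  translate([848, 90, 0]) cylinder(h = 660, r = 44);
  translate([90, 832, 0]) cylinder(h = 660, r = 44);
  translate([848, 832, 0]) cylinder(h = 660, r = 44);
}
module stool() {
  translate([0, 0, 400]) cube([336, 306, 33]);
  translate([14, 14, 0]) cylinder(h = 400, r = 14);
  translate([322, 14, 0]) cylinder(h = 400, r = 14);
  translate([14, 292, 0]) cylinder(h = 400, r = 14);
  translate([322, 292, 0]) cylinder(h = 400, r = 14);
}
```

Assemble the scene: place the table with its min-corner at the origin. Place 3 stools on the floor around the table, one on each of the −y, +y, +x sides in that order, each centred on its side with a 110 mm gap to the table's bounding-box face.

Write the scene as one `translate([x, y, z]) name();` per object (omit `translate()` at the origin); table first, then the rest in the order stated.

table();
translate([301, -416, 0]) stool();
translate([301, 1032, 0]) stool();
translate([1048, 308, 0]) stool();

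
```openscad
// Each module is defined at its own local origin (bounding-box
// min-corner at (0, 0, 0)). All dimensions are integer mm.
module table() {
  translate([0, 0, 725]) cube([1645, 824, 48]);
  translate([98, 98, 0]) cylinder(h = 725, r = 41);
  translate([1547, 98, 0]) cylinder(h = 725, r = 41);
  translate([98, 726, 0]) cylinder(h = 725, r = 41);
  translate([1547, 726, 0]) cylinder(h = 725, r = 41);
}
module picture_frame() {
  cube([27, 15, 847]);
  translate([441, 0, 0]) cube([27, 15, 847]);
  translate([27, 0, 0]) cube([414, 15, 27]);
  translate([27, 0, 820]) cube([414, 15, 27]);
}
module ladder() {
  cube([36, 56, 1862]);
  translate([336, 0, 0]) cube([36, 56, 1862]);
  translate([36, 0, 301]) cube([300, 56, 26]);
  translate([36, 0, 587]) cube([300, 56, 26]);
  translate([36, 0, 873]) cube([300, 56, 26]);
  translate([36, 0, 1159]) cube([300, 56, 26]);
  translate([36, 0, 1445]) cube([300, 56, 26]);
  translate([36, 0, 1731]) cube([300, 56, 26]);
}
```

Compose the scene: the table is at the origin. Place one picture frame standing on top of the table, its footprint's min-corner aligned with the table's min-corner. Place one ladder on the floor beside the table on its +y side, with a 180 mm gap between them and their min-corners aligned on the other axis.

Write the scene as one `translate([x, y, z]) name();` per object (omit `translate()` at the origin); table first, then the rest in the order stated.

table();
translate([0, 0, 773]) picture_frame();
translate([0, 1004, 0]) ladder();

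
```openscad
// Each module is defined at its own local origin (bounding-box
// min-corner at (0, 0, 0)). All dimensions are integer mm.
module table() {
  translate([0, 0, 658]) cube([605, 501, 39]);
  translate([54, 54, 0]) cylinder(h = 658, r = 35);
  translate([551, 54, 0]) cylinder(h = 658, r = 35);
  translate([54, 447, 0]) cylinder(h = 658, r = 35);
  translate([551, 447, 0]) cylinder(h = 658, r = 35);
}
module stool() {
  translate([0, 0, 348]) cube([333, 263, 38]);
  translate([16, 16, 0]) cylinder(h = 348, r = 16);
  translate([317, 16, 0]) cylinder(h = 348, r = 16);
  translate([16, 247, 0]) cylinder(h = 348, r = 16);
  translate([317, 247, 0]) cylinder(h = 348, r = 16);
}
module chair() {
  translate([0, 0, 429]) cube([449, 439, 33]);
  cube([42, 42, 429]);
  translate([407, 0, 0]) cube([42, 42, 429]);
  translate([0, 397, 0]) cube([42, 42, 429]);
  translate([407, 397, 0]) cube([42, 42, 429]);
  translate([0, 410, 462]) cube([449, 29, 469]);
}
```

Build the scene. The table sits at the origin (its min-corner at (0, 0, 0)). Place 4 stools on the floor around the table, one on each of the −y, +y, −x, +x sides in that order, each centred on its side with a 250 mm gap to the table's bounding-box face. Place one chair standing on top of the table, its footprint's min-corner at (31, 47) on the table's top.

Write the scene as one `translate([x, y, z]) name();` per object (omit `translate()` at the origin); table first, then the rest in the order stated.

table();
translate([136, -513, 0]) stool();
translate([136, 751, 0]) stool();
translate([-583, 119, 0]) stool();
translate([855, 119, 0]) stool();
translate([31, 47, 697]) chair();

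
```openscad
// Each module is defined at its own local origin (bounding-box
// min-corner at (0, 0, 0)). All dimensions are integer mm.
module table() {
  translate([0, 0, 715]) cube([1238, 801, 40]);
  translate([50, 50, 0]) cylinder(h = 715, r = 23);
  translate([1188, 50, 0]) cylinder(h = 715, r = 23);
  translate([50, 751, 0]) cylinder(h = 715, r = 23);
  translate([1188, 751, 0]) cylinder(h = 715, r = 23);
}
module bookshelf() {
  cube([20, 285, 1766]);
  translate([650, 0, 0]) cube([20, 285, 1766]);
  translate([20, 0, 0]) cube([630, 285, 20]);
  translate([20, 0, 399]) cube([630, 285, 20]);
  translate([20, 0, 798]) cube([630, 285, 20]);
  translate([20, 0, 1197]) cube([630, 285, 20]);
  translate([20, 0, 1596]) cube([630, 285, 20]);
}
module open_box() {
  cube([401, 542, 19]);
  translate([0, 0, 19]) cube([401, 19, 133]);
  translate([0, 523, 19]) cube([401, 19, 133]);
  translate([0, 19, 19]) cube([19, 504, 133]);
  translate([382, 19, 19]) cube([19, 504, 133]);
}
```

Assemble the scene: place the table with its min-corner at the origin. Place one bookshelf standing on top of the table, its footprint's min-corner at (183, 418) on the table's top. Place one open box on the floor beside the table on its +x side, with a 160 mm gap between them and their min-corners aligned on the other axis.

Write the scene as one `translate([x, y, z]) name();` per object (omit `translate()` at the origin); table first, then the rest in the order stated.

table();
translate([183, 418, 755]) bookshelf();
translate([1398, 0, 0]) open_box();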